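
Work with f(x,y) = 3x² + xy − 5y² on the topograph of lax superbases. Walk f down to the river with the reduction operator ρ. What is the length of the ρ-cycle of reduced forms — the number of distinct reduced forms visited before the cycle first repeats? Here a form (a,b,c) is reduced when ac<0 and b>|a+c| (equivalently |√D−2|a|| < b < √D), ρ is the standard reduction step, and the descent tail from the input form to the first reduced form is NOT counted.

D = 61, ⌊√D⌋ = 7
descent: ρ → (-5,-1,3)
descent: ρ → (3,7,-1)  [lands on river]
river: ρ → (-1,7,3)
river: ρ → (3,5,-3)
river: ρ → (-3,7,1)
river: ρ → (1,7,-3)
river: ρ → (-3,5,3)
ρ-cycle length = 6 (tail of 2 descent steps not counted)

6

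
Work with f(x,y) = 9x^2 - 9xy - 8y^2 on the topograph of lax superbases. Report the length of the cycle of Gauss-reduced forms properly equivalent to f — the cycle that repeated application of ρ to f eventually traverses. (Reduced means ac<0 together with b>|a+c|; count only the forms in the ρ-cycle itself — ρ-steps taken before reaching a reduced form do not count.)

D = 369, ⌊√D⌋ = 19
descent: ρ → (-8,9,9)  [lands on river]
river: ρ → (9,9,-8)
river: ρ → (-8,7,10)
river: ρ → (10,13,-5)
river: ρ → (-5,17,4)
river: ρ → (4,15,-9)
river: ρ → (-9,3,10)
river: ρ → (10,17,-2)
river: ρ → (-2,19,1)
river: ρ → (1,19,-2)
river: ρ → (-2,17,10)
river: ρ → (10,3,-9)
river: ρ → (-9,15,4)
river: ρ → (4,17,-5)
river: ρ → (-5,13,10)
river: ρ → (10,7,-8)
ρ-cycle length = 16 (tail of 1 descent step not counted)

16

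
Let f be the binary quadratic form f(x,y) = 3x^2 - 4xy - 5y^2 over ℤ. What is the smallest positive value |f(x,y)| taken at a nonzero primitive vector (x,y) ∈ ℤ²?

descent: ρ → (-5,4,3)  [lands on river]
river: ρ → (3,8,-1)
river: ρ → (-1,8,3)
river: ρ → (3,4,-5)
river: ρ → (-5,6,2)
river: ρ → (2,6,-5)
closes: descent 1, river 6
min |a| on river = 1

1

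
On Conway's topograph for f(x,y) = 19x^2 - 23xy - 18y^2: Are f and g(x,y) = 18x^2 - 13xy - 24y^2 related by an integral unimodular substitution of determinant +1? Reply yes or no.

D₁ = 1897, D₂ = 1897
river cycle of f (length 12): (-18, 23, 19), (19, 15, -22), (-22, 29, 12), (12, 43, -1), (-1, 43, 12), (12, 29, -22), (-22, 15, 19), (19, 23, -18), (-18, 13, 24), (24, 35, -7), … (2 more)
river cycle of g (length 12): (-24, 13, 18), (18, 23, -19), (-19, 15, 22), (22, 29, -12), (-12, 43, 1), (1, 43, -12), (-12, 29, 22), (22, 15, -19), (-19, 23, 18), (18, 13, -24), … (2 more)
cycles differ ⇒ inequivalent

no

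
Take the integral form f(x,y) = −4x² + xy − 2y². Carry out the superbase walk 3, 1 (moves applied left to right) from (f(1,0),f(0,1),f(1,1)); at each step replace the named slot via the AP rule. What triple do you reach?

start (-4,-2,-5) = (f(1,0),f(0,1),f(1,1))
replace slot 3: 2·((-4)+(-2)) − (-5) = -7 → (-4,-2,-7)
replace slot 1: 2·((-2)+(-7)) − (-4) = -14 → (-14,-2,-7)

-14,-2,-7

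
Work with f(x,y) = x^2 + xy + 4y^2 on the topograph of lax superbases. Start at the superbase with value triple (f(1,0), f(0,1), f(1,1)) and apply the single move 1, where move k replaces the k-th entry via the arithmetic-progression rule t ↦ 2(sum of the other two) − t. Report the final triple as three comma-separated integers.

start (1,4,6) = (f(1,0),f(0,1),f(1,1))
replace slot 1: 2·(4+6) − 1 = 19 → (19,4,6)

19,4,6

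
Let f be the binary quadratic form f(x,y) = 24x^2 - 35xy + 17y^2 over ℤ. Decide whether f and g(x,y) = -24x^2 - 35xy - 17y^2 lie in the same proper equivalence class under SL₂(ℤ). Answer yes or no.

D₁ = -407, D₂ = -407
f: translate: b→13 (≡-35 mod 48), so (24,-35,17)→(24,13,6)
f: flip: (24,13,6)→(6,-13,24)
f: translate: b→-1 (≡-13 mod 12), so (6,-13,24)→(6,-1,17)
f: reduced (well bottom): (6,-1,17) with a≤c, −a<b≤a
g is negative-definite; reduce −g:
−g: translate: b→-13 (≡35 mod 48), so (24,35,17)→(24,-13,6)
−g: flip: (24,-13,6)→(6,13,24)
−g: translate: b→1 (≡13 mod 12), so (6,13,24)→(6,1,17)
−g: reduced (well bottom): (6,1,17) with a≤c, −a<b≤a
flip sign back: reduced form of g is (-6,-1,-17)
reduced forms (6, -1, 17) vs (-6, -1, -17) ⇒ inequivalent

no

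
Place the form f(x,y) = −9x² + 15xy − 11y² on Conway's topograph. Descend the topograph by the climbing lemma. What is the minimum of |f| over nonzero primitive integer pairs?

translate: b→3 (≡-15 mod 18), so (9,-15,11)→(9,3,5)
flip: (9,3,5)→(5,-3,9)
reduced (well bottom): (5,-3,9) with a≤c, −a<b≤a
well minimum |f| = |-5| = 5 (negative-definite)

5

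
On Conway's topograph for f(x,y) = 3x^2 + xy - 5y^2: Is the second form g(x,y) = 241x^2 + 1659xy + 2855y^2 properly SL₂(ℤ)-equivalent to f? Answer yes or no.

D₁ = 61, D₂ = 61
river cycle of f (length 6): (3, 7, -1), (-1, 7, 3), (3, 5, -3), (-3, 7, 1), (1, 7, -3), (-3, 5, 3)
river cycle of g (length 6): (3, 7, -1), (-1, 7, 3), (3, 5, -3), (-3, 7, 1), (1, 7, -3), (-3, 5, 3)
cycles coincide ⇒ equivalent

yes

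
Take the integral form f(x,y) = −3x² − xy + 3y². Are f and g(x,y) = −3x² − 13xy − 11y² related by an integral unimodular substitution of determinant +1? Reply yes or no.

D₁ = 37, D₂ = 37
river cycle of f (length 6): (3, 1, -3), (-3, 5, 1), (1, 5, -3), (-3, 1, 3), (3, 5, -1), (-1, 5, 3)
river cycle of g (length 6): (-1, 5, 3), (3, 1, -3), (-3, 5, 1), (1, 5, -3), (-3, 1, 3), (3, 5, -1)
cycles coincide ⇒ equivalent

yes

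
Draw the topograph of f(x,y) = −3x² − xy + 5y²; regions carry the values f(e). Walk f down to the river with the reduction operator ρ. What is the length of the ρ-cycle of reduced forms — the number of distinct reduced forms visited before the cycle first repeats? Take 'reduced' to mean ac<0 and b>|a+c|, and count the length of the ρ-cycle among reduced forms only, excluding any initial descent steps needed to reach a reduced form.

D = 61, ⌊√D⌋ = 7
descent: ρ → (5,1,-3)
descent: ρ → (-3,5,3)  [lands on river]
river: ρ → (3,7,-1)
river: ρ → (-1,7,3)
river: ρ → (3,5,-3)
river: ρ → (-3,7,1)
river: ρ → (1,7,-3)
ρ-cycle length = 6 (tail of 2 descent steps not counted)

6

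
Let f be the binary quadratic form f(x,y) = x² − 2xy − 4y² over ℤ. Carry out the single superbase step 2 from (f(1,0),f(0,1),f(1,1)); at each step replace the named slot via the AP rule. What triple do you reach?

start (1,-4,-5) = (f(1,0),f(0,1),f(1,1))
replace slot 2: 2·(1+(-5)) − (-4) = -4 → (1,-4,-5)

1,-4,-5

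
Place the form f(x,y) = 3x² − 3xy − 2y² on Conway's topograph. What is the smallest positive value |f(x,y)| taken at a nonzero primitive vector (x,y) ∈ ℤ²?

descent: ρ → (-2,3,3)  [lands on river]
river: ρ → (3,3,-2)
river: ρ → (-2,5,1)
river: ρ → (1,5,-2)
closes: descent 1, river 4
min |a| on river = 1

1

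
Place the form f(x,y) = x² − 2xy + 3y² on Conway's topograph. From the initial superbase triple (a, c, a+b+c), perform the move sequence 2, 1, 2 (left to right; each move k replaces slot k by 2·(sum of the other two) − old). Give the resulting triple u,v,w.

start (1,3,2) = (f(1,0),f(0,1),f(1,1))
replace slot 2: 2·(1+2) − 3 = 3 → (1,3,2)
replace slot 1: 2·(3+2) − 1 = 9 → (9,3,2)
replace slot 2: 2·(9+2) − 3 = 19 → (9,19,2)

9,19,2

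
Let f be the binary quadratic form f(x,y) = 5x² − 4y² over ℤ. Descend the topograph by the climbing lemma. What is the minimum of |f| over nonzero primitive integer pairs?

descent: ρ → (-4,8,1)  [lands on river]
river: ρ → (1,8,-4)
closes: descent 1, river 2
min |a| on river = 1

1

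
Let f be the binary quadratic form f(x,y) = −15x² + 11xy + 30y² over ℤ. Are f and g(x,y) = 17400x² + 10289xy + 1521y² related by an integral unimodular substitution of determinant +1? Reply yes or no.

D₁ = 1921, D₂ = 1921
river cycle of f (length 58): (-15, 41, 4), (4, 39, -25), (-25, 11, 18), (18, 25, -18), (-18, 11, 25), (25, 39, -4), (-4, 41, 15), (15, 19, -26), (-26, 33, 8), (8, 31, -30), … (48 more)
river cycle of g (length 58): (-15, 41, 4), (4, 39, -25), (-25, 11, 18), (18, 25, -18), (-18, 11, 25), (25, 39, -4), (-4, 41, 15), (15, 19, -26), (-26, 33, 8), (8, 31, -30), … (48 more)
cycles coincide ⇒ equivalent

yes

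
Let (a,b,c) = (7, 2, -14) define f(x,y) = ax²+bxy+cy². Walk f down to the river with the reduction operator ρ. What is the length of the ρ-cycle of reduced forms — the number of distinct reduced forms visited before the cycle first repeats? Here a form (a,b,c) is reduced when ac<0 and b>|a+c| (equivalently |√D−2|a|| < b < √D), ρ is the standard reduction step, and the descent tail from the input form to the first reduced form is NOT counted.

D = 396, ⌊√D⌋ = 19
descent: ρ → (-14,-2,7)
descent: ρ → (7,16,-5)  [lands on river]
river: ρ → (-5,14,10)
river: ρ → (10,6,-9)
river: ρ → (-9,12,7)
ρ-cycle length = 4 (tail of 2 descent steps not counted)

4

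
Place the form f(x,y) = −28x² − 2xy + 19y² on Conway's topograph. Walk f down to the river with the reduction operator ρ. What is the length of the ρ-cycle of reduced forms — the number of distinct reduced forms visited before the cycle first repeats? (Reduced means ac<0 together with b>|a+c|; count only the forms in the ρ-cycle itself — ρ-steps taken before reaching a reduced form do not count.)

D = 2132, ⌊√D⌋ = 46
descent: ρ → (19,40,-7)  [lands on river]
river: ρ → (-7,44,7)
river: ρ → (7,40,-19)
river: ρ → (-19,36,11)
river: ρ → (11,30,-28)
river: ρ → (-28,26,13)
river: ρ → (13,26,-28)
river: ρ → (-28,30,11)
river: ρ → (11,36,-19)
river: ρ → (-19,40,7)
river: ρ → (7,44,-7)
river: ρ → (-7,40,19)
river: ρ → (19,36,-11)
river: ρ → (-11,30,28)
river: ρ → (28,26,-13)
river: ρ → (-13,26,28)
river: ρ → (28,30,-11)
river: ρ → (-11,36,19)
ρ-cycle length = 18 (tail of 1 descent step not counted)

18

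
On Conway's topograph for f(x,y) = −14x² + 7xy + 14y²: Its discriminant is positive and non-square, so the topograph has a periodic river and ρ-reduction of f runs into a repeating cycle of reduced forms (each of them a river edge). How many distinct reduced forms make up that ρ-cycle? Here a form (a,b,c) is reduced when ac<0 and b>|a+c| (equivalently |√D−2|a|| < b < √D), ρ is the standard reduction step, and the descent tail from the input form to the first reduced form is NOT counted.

D = 833, ⌊√D⌋ = 28
river: ρ → (14,21,-7)
river: ρ → (-7,21,14)
river: ρ → (14,7,-14)
river: ρ → (-14,21,7)
river: ρ → (7,21,-14)
river: ρ → (-14,7,14)
ρ-cycle length = 6 (tail of 0 descent steps not counted)

6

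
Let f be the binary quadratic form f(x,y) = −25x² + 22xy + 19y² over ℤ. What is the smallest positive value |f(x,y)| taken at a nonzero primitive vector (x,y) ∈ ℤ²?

river: ρ → (19,16,-28)
river: ρ → (-28,40,7)
river: ρ → (7,44,-16)
river: ρ → (-16,20,31)
river: ρ → (31,42,-5)
river: ρ → (-5,48,4)
river: ρ → (4,48,-5)
river: ρ → (-5,42,31)
river: ρ → (31,20,-16)
river: ρ → (-16,44,7)
river: ρ → (7,40,-28)
river: ρ → (-28,16,19)
river: ρ → (19,22,-25)
river: ρ → (-25,28,16)
river: ρ → (16,36,-17)
river: ρ → (-17,32,20)
river: ρ → (20,48,-1)
river: ρ → (-1,48,20)
river: ρ → (20,32,-17)
river: ρ → (-17,36,16)
river: ρ → (16,28,-25)
river: ρ → (-25,22,19)
closes: descent 0, river 22
min |a| on river = 1

1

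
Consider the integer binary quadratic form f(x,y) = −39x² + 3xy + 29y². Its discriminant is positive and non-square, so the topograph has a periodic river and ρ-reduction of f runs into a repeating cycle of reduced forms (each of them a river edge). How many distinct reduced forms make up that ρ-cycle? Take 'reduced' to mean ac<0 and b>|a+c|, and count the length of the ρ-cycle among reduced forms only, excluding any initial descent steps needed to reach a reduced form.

D = 4533, ⌊√D⌋ = 67
descent: ρ → (29,55,-13)  [lands on river]
river: ρ → (-13,49,41)
river: ρ → (41,33,-21)
river: ρ → (-21,51,23)
river: ρ → (23,41,-31)
river: ρ → (-31,21,33)
river: ρ → (33,45,-19)
river: ρ → (-19,31,47)
river: ρ → (47,63,-3)
river: ρ → (-3,63,47)
river: ρ → (47,31,-19)
river: ρ → (-19,45,33)
river: ρ → (33,21,-31)
river: ρ → (-31,41,23)
river: ρ → (23,51,-21)
river: ρ → (-21,33,41)
river: ρ → (41,49,-13)
river: ρ → (-13,55,29)
river: ρ → (29,61,-7)
river: ρ → (-7,65,11)
river: ρ → (11,67,-1)
river: ρ → (-1,67,11)
river: ρ → (11,65,-7)
river: ρ → (-7,61,29)
ρ-cycle length = 24 (tail of 1 descent step not counted)

24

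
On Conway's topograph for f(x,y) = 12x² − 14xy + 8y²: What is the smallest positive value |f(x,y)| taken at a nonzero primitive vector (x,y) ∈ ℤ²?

translate: b→10 (≡-14 mod 24), so (12,-14,8)→(12,10,6)
flip: (12,10,6)→(6,-10,12)
translate: b→2 (≡-10 mod 12), so (6,-10,12)→(6,2,8)
reduced (well bottom): (6,2,8) with a≤c, −a<b≤a
well minimum = a = 6

6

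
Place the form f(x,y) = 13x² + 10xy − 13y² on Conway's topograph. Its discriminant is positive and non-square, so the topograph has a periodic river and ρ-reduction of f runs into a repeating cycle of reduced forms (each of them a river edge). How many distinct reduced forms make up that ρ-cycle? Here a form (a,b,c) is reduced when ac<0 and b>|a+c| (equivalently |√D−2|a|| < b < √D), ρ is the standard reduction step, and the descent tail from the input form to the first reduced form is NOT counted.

D = 776, ⌊√D⌋ = 27
river: ρ → (-13,16,10)
river: ρ → (10,24,-5)
river: ρ → (-5,26,5)
river: ρ → (5,24,-10)
river: ρ → (-10,16,13)
river: ρ → (13,10,-13)
ρ-cycle length = 6 (tail of 0 descent steps not counted)

6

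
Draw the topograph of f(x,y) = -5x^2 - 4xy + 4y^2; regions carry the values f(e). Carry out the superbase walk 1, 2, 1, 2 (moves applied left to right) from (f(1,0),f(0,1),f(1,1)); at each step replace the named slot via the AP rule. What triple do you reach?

start (-5,4,-5) = (f(1,0),f(0,1),f(1,1))
replace slot 1: 2·(4+(-5)) − (-5) = 3 → (3,4,-5)
replace slot 2: 2·(3+(-5)) − 4 = -8 → (3,-8,-5)
replace slot 1: 2·((-8)+(-5)) − 3 = -29 → (-29,-8,-5)
replace slot 2: 2·((-29)+(-5)) − (-8) = -60 → (-29,-60,-5)

-29,-60,-5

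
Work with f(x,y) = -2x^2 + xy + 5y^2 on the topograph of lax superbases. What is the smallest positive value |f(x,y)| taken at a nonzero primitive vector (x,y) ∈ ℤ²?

descent: ρ → (5,-1,-2)
descent: ρ → (-2,5,2)  [lands on river]
river: ρ → (2,3,-4)
river: ρ → (-4,5,1)
river: ρ → (1,5,-4)
river: ρ → (-4,3,2)
river: ρ → (2,5,-2)
river: ρ → (-2,3,4)
river: ρ → (4,5,-1)
river: ρ → (-1,5,4)
river: ρ → (4,3,-2)
closes: descent 2, river 10
min |a| on river = 1

1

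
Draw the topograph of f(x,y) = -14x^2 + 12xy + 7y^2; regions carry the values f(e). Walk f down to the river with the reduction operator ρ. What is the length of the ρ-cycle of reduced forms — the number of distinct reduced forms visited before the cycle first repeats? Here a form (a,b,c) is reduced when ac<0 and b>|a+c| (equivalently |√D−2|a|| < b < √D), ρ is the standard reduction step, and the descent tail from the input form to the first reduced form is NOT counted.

D = 536, ⌊√D⌋ = 23
river: ρ → (7,16,-10)
river: ρ → (-10,4,13)
river: ρ → (13,22,-1)
river: ρ → (-1,22,13)
river: ρ → (13,4,-10)
river: ρ → (-10,16,7)
river: ρ → (7,12,-14)
river: ρ → (-14,16,5)
river: ρ → (5,14,-17)
river: ρ → (-17,20,2)
river: ρ → (2,20,-17)
river: ρ → (-17,14,5)
river: ρ → (5,16,-14)
river: ρ → (-14,12,7)
ρ-cycle length = 14 (tail of 0 descent steps not counted)

14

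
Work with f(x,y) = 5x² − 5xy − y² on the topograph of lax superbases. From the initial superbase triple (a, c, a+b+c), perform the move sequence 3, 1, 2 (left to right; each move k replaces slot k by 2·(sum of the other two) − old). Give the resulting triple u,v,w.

start (5,-1,-1) = (f(1,0),f(0,1),f(1,1))
replace slot 3: 2·(5+(-1)) − (-1) = 9 → (5,-1,9)
replace slot 1: 2·((-1)+9) − 5 = 11 → (11,-1,9)
replace slot 2: 2·(11+9) − (-1) = 41 → (11,41,9)

11,41,9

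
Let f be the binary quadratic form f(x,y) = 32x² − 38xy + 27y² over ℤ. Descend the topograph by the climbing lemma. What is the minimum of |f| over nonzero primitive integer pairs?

translate: b→26 (≡-38 mod 64), so (32,-38,27)→(32,26,21)
flip: (32,26,21)→(21,-26,32)
translate: b→16 (≡-26 mod 42), so (21,-26,32)→(21,16,27)
reduced (well bottom): (21,16,27) with a≤c, −a<b≤a
well minimum = a = 21

21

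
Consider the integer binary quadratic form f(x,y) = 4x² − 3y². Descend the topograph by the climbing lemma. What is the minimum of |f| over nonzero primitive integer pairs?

descent: ρ → (-3,6,1)  [lands on river]
river: ρ → (1,6,-3)
closes: descent 1, river 2
min |a| on river = 1

1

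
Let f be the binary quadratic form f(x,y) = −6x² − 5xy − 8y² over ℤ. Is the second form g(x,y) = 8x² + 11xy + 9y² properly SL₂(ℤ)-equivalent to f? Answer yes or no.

D₁ = -167, D₂ = -167
f is negative-definite; reduce −f:
−f: reduced (well bottom): (6,5,8) with a≤c, −a<b≤a
flip sign back: reduced form of f is (-6,-5,-8)
g: translate: b→-5 (≡11 mod 16), so (8,11,9)→(8,-5,6)
g: flip: (8,-5,6)→(6,5,8)
g: reduced (well bottom): (6,5,8) with a≤c, −a<b≤a
reduced forms (-6, -5, -8) vs (6, 5, 8) ⇒ inequivalent

no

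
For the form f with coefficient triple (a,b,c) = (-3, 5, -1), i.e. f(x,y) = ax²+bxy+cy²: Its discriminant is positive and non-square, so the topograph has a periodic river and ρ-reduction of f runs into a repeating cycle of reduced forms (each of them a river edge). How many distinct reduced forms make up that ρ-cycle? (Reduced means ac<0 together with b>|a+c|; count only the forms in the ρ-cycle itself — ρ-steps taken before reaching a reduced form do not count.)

D = 13, ⌊√D⌋ = 3
descent: ρ → (-1,3,1)  [lands on river]
river: ρ → (1,3,-1)
ρ-cycle length = 2 (tail of 1 descent step not counted)

2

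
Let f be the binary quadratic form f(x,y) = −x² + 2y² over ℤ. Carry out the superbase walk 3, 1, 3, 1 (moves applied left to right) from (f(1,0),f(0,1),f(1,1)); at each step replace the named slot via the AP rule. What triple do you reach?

start (-1,2,1) = (f(1,0),f(0,1),f(1,1))
replace slot 3: 2·((-1)+2) − 1 = 1 → (-1,2,1)
replace slot 1: 2·(2+1) − (-1) = 7 → (7,2,1)
replace slot 3: 2·(7+2) − 1 = 17 → (7,2,17)
replace slot 1: 2·(2+17) − 7 = 31 → (31,2,17)

31,2,17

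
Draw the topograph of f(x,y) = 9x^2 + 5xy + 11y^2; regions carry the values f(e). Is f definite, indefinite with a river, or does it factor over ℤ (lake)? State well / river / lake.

D = b²−4ac = 5² − 4·9·11 = -371
D < 0 ⇒ definite ⇒ every region one sign ⇒ single well

well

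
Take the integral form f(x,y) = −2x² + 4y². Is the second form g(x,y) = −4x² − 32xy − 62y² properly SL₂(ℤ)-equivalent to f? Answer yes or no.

D₁ = 32, D₂ = 32
river cycle of f (length 2): (-2, 4, 2), (2, 4, -2)
river cycle of g (length 2): (2, 4, -2), (-2, 4, 2)
cycles coincide ⇒ equivalent

yes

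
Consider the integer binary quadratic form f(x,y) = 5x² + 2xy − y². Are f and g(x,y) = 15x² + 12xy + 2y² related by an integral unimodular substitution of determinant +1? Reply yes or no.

D₁ = 24, D₂ = 24
river cycle of f (length 2): (-1, 4, 2), (2, 4, -1)
river cycle of g (length 2): (2, 4, -1), (-1, 4, 2)
cycles coincide ⇒ equivalent

yes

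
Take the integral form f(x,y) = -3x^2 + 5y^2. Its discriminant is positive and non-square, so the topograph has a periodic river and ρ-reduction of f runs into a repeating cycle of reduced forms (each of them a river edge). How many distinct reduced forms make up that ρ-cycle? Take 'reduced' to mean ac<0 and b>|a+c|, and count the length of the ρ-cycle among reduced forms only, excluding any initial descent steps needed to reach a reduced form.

D = 60, ⌊√D⌋ = 7
descent: ρ → (5,0,-3)
descent: ρ → (-3,6,2)  [lands on river]
river: ρ → (2,6,-3)
ρ-cycle length = 2 (tail of 2 descent steps not counted)

2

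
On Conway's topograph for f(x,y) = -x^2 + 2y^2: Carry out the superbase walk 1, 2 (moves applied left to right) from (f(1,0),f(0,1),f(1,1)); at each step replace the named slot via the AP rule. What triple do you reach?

start (-1,2,1) = (f(1,0),f(0,1),f(1,1))
replace slot 1: 2·(2+1) − (-1) = 7 → (7,2,1)
replace slot 2: 2·(7+1) − 2 = 14 → (7,14,1)

7,14,1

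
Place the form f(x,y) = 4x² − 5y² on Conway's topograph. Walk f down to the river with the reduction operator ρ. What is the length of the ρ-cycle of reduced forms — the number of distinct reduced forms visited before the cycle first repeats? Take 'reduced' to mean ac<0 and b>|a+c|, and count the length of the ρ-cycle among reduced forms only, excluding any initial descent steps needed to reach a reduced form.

D = 80, ⌊√D⌋ = 8
descent: ρ → (-5,0,4)
descent: ρ → (4,8,-1)  [lands on river]
river: ρ → (-1,8,4)
ρ-cycle length = 2 (tail of 2 descent steps not counted)

2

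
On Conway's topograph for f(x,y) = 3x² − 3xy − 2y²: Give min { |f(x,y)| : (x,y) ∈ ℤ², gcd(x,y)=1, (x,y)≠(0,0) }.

descent: ρ → (-2,3,3)  [lands on river]
river: ρ → (3,3,-2)
river: ρ → (-2,5,1)
river: ρ → (1,5,-2)
closes: descent 1, river 4
min |a| on river = 1

1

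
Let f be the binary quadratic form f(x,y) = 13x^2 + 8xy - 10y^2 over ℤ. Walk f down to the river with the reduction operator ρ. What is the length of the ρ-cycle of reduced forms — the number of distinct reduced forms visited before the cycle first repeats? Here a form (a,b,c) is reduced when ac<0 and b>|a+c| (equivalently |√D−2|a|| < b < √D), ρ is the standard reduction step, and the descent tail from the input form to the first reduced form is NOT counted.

D = 584, ⌊√D⌋ = 24
river: ρ → (-10,12,11)
river: ρ → (11,10,-11)
river: ρ → (-11,12,10)
river: ρ → (10,8,-13)
river: ρ → (-13,18,5)
river: ρ → (5,22,-5)
river: ρ → (-5,18,13)
river: ρ → (13,8,-10)
ρ-cycle length = 8 (tail of 0 descent steps not counted)

8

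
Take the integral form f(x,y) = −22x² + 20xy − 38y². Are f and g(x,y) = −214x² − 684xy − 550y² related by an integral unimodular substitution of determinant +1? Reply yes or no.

D₁ = -2944, D₂ = -2944
f is negative-definite; reduce −f:
−f: reduced (well bottom): (22,-20,38) with a≤c, −a<b≤a
flip sign back: reduced form of f is (-22,20,-38)
g is negative-definite; reduce −g:
−g: translate: b→-172 (≡684 mod 428), so (214,684,550)→(214,-172,38)
−g: flip: (214,-172,38)→(38,172,214)
−g: translate: b→20 (≡172 mod 76), so (38,172,214)→(38,20,22)
−g: flip: (38,20,22)→(22,-20,38)
−g: reduced (well bottom): (22,-20,38) with a≤c, −a<b≤a
flip sign back: reduced form of g is (-22,20,-38)
reduced forms (-22, 20, -38) vs (-22, 20, -38) ⇒ equivalent

yes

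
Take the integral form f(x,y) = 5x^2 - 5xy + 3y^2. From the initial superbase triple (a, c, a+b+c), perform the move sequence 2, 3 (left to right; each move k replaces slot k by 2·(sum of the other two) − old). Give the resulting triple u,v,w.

start (5,3,3) = (f(1,0),f(0,1),f(1,1))
replace slot 2: 2·(5+3) − 3 = 13 → (5,13,3)
replace slot 3: 2·(5+13) − 3 = 33 → (5,13,33)

5,13,33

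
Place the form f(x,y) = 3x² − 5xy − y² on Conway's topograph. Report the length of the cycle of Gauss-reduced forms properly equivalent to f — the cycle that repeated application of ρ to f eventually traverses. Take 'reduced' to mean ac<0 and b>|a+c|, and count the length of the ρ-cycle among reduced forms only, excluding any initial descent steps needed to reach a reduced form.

D = 37, ⌊√D⌋ = 6
descent: ρ → (-1,5,3)  [lands on river]
river: ρ → (3,1,-3)
river: ρ → (-3,5,1)
river: ρ → (1,5,-3)
river: ρ → (-3,1,3)
river: ρ → (3,5,-1)
ρ-cycle length = 6 (tail of 1 descent step not counted)

6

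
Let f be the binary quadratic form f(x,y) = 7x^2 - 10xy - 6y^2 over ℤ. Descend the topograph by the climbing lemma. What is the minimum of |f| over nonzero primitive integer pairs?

descent: ρ → (-6,10,7)  [lands on river]
river: ρ → (7,4,-9)
river: ρ → (-9,14,2)
river: ρ → (2,14,-9)
river: ρ → (-9,4,7)
river: ρ → (7,10,-6)
river: ρ → (-6,14,3)
river: ρ → (3,16,-1)
river: ρ → (-1,16,3)
river: ρ → (3,14,-6)
closes: descent 1, river 10
min |a| on river = 1

1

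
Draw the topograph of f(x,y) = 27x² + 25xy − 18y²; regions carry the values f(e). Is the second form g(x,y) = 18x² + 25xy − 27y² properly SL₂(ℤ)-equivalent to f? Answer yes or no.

D₁ = 2569, D₂ = 2569
river cycle of f (length 76): (-18, 47, 5), (5, 43, -36), (-36, 29, 12), (12, 43, -15), (-15, 47, 6), (6, 49, -7), (-7, 49, 6), (6, 47, -15), (-15, 43, 12), (12, 29, -36), … (66 more)
river cycle of g (length 76): (-27, 29, 16), (16, 35, -21), (-21, 49, 2), (2, 47, -45), (-45, 43, 4), (4, 45, -34), (-34, 23, 15), (15, 37, -20), (-20, 43, 9), (9, 47, -10), … (66 more)
cycles differ ⇒ inequivalent

no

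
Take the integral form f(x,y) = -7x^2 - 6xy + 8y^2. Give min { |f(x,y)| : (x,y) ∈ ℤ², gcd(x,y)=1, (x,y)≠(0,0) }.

descent: ρ → (8,6,-7)  [lands on river]
river: ρ → (-7,8,7)
river: ρ → (7,6,-8)
river: ρ → (-8,10,5)
river: ρ → (5,10,-8)
river: ρ → (-8,6,7)
river: ρ → (7,8,-7)
river: ρ → (-7,6,8)
river: ρ → (8,10,-5)
river: ρ → (-5,10,8)
closes: descent 1, river 10
min |a| on river = 5

5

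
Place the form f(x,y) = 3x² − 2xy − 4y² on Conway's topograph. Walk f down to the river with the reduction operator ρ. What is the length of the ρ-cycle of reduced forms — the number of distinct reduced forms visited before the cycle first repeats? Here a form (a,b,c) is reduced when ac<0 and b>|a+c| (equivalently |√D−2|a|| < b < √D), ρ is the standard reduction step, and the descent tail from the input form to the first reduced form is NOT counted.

D = 52, ⌊√D⌋ = 7
descent: ρ → (-4,2,3)  [lands on river]
river: ρ → (3,4,-3)
river: ρ → (-3,2,4)
river: ρ → (4,6,-1)
river: ρ → (-1,6,4)
river: ρ → (4,2,-3)
river: ρ → (-3,4,3)
river: ρ → (3,2,-4)
river: ρ → (-4,6,1)
river: ρ → (1,6,-4)
ρ-cycle length = 10 (tail of 1 descent step not counted)

10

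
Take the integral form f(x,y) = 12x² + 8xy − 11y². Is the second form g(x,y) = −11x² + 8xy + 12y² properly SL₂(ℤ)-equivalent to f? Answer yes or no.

D₁ = 592, D₂ = 592
river cycle of f (length 6): (-11, 14, 9), (9, 22, -3), (-3, 20, 16), (16, 12, -7), (-7, 16, 12), (12, 8, -11)
river cycle of g (length 6): (12, 16, -7), (-7, 12, 16), (16, 20, -3), (-3, 22, 9), (9, 14, -11), (-11, 8, 12)
cycles differ ⇒ inequivalent

no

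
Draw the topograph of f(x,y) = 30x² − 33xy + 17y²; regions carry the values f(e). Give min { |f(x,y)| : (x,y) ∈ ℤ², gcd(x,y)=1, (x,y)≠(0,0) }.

translate: b→27 (≡-33 mod 60), so (30,-33,17)→(30,27,14)
flip: (30,27,14)→(14,-27,30)
translate: b→1 (≡-27 mod 28), so (14,-27,30)→(14,1,17)
reduced (well bottom): (14,1,17) with a≤c, −a<b≤a
well minimum = a = 14

14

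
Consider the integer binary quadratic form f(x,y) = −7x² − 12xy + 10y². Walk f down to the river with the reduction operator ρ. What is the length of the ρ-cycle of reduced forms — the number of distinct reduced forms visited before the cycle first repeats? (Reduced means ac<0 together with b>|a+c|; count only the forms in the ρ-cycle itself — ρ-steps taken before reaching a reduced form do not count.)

D = 424, ⌊√D⌋ = 20
descent: ρ → (10,12,-7)  [lands on river]
river: ρ → (-7,16,6)
river: ρ → (6,20,-1)
river: ρ → (-1,20,6)
river: ρ → (6,16,-7)
river: ρ → (-7,12,10)
river: ρ → (10,8,-9)
river: ρ → (-9,10,9)
river: ρ → (9,8,-10)
river: ρ → (-10,12,7)
river: ρ → (7,16,-6)
river: ρ → (-6,20,1)
river: ρ → (1,20,-6)
river: ρ → (-6,16,7)
river: ρ → (7,12,-10)
river: ρ → (-10,8,9)
river: ρ → (9,10,-9)
river: ρ → (-9,8,10)
ρ-cycle length = 18 (tail of 1 descent step not counted)

18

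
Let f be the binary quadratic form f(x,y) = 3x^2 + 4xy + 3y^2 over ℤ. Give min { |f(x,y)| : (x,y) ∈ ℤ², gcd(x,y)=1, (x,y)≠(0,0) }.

translate: b→-2 (≡4 mod 6), so (3,4,3)→(3,-2,2)
flip: (3,-2,2)→(2,2,3)
reduced (well bottom): (2,2,3) with a≤c, −a<b≤a
well minimum = a = 2

2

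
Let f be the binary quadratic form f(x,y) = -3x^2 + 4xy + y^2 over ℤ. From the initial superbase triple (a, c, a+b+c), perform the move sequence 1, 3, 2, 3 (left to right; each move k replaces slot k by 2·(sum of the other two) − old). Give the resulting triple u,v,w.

start (-3,1,2) = (f(1,0),f(0,1),f(1,1))
replace slot 1: 2·(1+2) − (-3) = 9 → (9,1,2)
replace slot 3: 2·(9+1) − 2 = 18 → (9,1,18)
replace slot 2: 2·(9+18) − 1 = 53 → (9,53,18)
replace slot 3: 2·(9+53) − 18 = 106 → (9,53,106)

9,53,106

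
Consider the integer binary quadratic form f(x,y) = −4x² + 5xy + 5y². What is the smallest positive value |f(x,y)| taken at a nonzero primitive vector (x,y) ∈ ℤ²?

river: ρ → (5,5,-4)
river: ρ → (-4,3,6)
river: ρ → (6,9,-1)
river: ρ → (-1,9,6)
river: ρ → (6,3,-4)
river: ρ → (-4,5,5)
closes: descent 0, river 6
min |a| on river = 1

1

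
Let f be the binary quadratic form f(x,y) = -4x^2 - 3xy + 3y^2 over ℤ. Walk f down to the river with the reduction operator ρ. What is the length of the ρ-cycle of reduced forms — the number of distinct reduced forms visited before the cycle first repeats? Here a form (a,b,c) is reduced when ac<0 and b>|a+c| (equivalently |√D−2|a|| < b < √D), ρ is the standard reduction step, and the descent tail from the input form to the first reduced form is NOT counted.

D = 57, ⌊√D⌋ = 7
descent: ρ → (3,3,-4)  [lands on river]
river: ρ → (-4,5,2)
river: ρ → (2,7,-1)
river: ρ → (-1,7,2)
river: ρ → (2,5,-4)
river: ρ → (-4,3,3)
ρ-cycle length = 6 (tail of 1 descent step not counted)

6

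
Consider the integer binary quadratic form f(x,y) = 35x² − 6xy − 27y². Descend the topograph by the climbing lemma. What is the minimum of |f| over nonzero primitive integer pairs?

descent: ρ → (-27,60,2)  [lands on river]
river: ρ → (2,60,-27)
river: ρ → (-27,48,14)
river: ρ → (14,36,-45)
river: ρ → (-45,54,5)
river: ρ → (5,56,-34)
river: ρ → (-34,12,27)
river: ρ → (27,42,-19)
river: ρ → (-19,34,35)
river: ρ → (35,36,-18)
river: ρ → (-18,36,35)
river: ρ → (35,34,-19)
river: ρ → (-19,42,27)
river: ρ → (27,12,-34)
river: ρ → (-34,56,5)
river: ρ → (5,54,-45)
river: ρ → (-45,36,14)
river: ρ → (14,48,-27)
closes: descent 1, river 18
min |a| on river = 2

2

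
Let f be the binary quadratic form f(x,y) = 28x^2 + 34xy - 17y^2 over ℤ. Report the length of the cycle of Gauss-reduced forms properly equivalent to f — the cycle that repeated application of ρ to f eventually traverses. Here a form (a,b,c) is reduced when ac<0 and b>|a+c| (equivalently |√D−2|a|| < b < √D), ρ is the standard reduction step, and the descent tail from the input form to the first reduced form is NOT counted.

D = 3060, ⌊√D⌋ = 55
river: ρ → (-17,34,28)
river: ρ → (28,22,-23)
river: ρ → (-23,24,27)
river: ρ → (27,30,-20)
river: ρ → (-20,50,7)
river: ρ → (7,48,-27)
river: ρ → (-27,6,28)
river: ρ → (28,50,-5)
river: ρ → (-5,50,28)
river: ρ → (28,6,-27)
river: ρ → (-27,48,7)
river: ρ → (7,50,-20)
river: ρ → (-20,30,27)
river: ρ → (27,24,-23)
river: ρ → (-23,22,28)
river: ρ → (28,34,-17)
ρ-cycle length = 16 (tail of 0 descent steps not counted)

16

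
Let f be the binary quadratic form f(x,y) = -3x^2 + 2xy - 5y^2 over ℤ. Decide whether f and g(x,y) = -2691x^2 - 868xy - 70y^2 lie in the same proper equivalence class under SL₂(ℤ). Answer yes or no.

D₁ = -56, D₂ = -56
f is negative-definite; reduce −f:
−f: reduced (well bottom): (3,-2,5) with a≤c, −a<b≤a
flip sign back: reduced form of f is (-3,2,-5)
g is negative-definite; reduce −g:
−g: flip: (2691,868,70)→(70,-868,2691)
−g: translate: b→-28 (≡-868 mod 140), so (70,-868,2691)→(70,-28,3)
−g: flip: (70,-28,3)→(3,28,70)
−g: translate: b→-2 (≡28 mod 6), so (3,28,70)→(3,-2,5)
−g: reduced (well bottom): (3,-2,5) with a≤c, −a<b≤a
flip sign back: reduced form of g is (-3,2,-5)
reduced forms (-3, 2, -5) vs (-3, 2, -5) ⇒ equivalent

yes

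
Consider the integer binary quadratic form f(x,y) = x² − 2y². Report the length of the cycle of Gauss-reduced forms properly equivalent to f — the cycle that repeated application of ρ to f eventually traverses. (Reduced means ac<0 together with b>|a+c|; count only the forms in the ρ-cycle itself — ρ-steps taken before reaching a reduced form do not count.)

D = 8, ⌊√D⌋ = 2
descent: ρ → (-2,0,1)
descent: ρ → (1,2,-1)  [lands on river]
river: ρ → (-1,2,1)
ρ-cycle length = 2 (tail of 2 descent steps not counted)

2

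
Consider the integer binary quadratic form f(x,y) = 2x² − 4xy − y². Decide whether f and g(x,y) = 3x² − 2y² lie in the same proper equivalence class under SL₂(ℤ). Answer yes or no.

D₁ = 24, D₂ = 24
river cycle of f (length 2): (-1, 4, 2), (2, 4, -1)
river cycle of g (length 2): (-2, 4, 1), (1, 4, -2)
cycles differ ⇒ inequivalent

no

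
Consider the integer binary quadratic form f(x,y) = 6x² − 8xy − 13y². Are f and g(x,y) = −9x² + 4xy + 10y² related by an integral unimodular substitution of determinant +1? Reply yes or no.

D₁ = 376, D₂ = 376
river cycle of f (length 16): (-13, 8, 6), (6, 16, -5), (-5, 14, 9), (9, 4, -10), (-10, 16, 3), (3, 14, -15), (-15, 16, 2), (2, 16, -15), (-15, 14, 3), (3, 16, -10), … (6 more)
river cycle of g (length 16): (10, 16, -3), (-3, 14, 15), (15, 16, -2), (-2, 16, 15), (15, 14, -3), (-3, 16, 10), (10, 4, -9), (-9, 14, 5), (5, 16, -6), (-6, 8, 13), … (6 more)
cycles differ ⇒ inequivalent

no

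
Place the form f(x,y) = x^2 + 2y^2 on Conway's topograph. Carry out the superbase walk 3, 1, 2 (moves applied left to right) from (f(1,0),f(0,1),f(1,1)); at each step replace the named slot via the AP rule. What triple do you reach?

start (1,2,3) = (f(1,0),f(0,1),f(1,1))
replace slot 3: 2·(1+2) − 3 = 3 → (1,2,3)
replace slot 1: 2·(2+3) − 1 = 9 → (9,2,3)
replace slot 2: 2·(9+3) − 2 = 22 → (9,22,3)

9,22,3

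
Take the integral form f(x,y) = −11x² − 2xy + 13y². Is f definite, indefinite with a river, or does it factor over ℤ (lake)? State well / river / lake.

D = b²−4ac = (-2)² − 4·(-11)·13 = 576
D = 24² is a perfect square ⇒ form factors over ℤ ⇒ lakes

lake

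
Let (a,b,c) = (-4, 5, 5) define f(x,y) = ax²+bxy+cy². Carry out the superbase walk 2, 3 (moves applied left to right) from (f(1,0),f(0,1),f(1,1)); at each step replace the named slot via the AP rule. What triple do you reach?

start (-4,5,6) = (f(1,0),f(0,1),f(1,1))
replace slot 2: 2·((-4)+6) − 5 = -1 → (-4,-1,6)
replace slot 3: 2·((-4)+(-1)) − 6 = -16 → (-4,-1,-16)

-4,-1,-16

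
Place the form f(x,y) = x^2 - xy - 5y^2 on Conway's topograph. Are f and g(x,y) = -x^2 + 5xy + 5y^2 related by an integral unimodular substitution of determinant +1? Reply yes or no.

D₁ = 21, D₂ = 45
discriminants differ ⇒ not SL₂(ℤ)-equivalent

no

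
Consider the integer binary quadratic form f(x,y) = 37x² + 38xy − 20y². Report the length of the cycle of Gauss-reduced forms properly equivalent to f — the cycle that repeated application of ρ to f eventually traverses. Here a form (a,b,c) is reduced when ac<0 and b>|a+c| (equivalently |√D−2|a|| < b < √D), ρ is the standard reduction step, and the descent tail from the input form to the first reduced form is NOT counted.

D = 4404, ⌊√D⌋ = 66
river: ρ → (-20,42,33)
river: ρ → (33,24,-29)
river: ρ → (-29,34,28)
river: ρ → (28,22,-35)
river: ρ → (-35,48,15)
river: ρ → (15,42,-44)
river: ρ → (-44,46,13)
river: ρ → (13,58,-20)
river: ρ → (-20,62,7)
river: ρ → (7,64,-11)
river: ρ → (-11,46,52)
river: ρ → (52,58,-5)
river: ρ → (-5,62,28)
river: ρ → (28,50,-17)
river: ρ → (-17,52,25)
river: ρ → (25,48,-21)
river: ρ → (-21,36,37)
river: ρ → (37,38,-20)
ρ-cycle length = 18 (tail of 0 descent steps not counted)

18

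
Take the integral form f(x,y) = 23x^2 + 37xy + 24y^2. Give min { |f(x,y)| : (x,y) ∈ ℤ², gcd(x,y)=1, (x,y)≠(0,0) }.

translate: b→-9 (≡37 mod 46), so (23,37,24)→(23,-9,10)
flip: (23,-9,10)→(10,9,23)
reduced (well bottom): (10,9,23) with a≤c, −a<b≤a
well minimum = a = 10

10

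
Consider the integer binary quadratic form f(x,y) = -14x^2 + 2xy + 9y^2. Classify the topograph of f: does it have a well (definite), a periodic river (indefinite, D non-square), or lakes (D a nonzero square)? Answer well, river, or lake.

D = b²−4ac = 2² − 4·(-14)·9 = 508
D > 0 non-square ⇒ indefinite ⇒ periodic river

river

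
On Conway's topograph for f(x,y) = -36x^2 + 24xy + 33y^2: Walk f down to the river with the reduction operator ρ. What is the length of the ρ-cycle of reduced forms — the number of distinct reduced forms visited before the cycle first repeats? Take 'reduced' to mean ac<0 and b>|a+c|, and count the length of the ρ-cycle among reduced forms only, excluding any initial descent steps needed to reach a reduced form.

D = 5328, ⌊√D⌋ = 72
river: ρ → (33,42,-27)
river: ρ → (-27,66,9)
river: ρ → (9,60,-48)
river: ρ → (-48,36,21)
river: ρ → (21,48,-36)
river: ρ → (-36,24,33)
ρ-cycle length = 6 (tail of 0 descent steps not counted)

6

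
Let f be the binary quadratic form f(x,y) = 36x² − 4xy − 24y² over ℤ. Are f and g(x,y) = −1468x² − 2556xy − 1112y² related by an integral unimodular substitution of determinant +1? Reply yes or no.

D₁ = 3472, D₂ = 3472
river cycle of f (length 16): (-24, 52, 8), (8, 44, -48), (-48, 52, 4), (4, 52, -48), (-48, 44, 8), (8, 52, -24), (-24, 44, 16), (16, 52, -12), (-12, 44, 32), (32, 20, -24), … (6 more)
river cycle of g (length 16): (-24, 52, 8), (8, 44, -48), (-48, 52, 4), (4, 52, -48), (-48, 44, 8), (8, 52, -24), (-24, 44, 16), (16, 52, -12), (-12, 44, 32), (32, 20, -24), … (6 more)
cycles coincide ⇒ equivalent

yes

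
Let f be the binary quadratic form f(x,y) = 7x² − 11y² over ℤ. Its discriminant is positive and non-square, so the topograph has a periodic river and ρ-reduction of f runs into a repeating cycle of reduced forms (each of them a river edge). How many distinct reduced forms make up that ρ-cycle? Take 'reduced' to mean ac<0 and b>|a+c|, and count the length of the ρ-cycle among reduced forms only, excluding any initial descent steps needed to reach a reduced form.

D = 308, ⌊√D⌋ = 17
descent: ρ → (-11,0,7)
descent: ρ → (7,14,-4)  [lands on river]
river: ρ → (-4,10,13)
river: ρ → (13,16,-1)
river: ρ → (-1,16,13)
river: ρ → (13,10,-4)
river: ρ → (-4,14,7)
ρ-cycle length = 6 (tail of 2 descent steps not counted)

6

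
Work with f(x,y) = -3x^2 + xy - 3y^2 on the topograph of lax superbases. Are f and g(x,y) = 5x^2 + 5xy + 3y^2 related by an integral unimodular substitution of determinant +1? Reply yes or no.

D₁ = -35, D₂ = -35
f is negative-definite; reduce −f:
−f: flip: (3,-1,3)→(3,1,3)
−f: reduced (well bottom): (3,1,3) with a≤c, −a<b≤a
flip sign back: reduced form of f is (-3,-1,-3)
g: flip: (5,5,3)→(3,-5,5)
g: translate: b→1 (≡-5 mod 6), so (3,-5,5)→(3,1,3)
g: reduced (well bottom): (3,1,3) with a≤c, −a<b≤a
reduced forms (-3, -1, -3) vs (3, 1, 3) ⇒ inequivalent

no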